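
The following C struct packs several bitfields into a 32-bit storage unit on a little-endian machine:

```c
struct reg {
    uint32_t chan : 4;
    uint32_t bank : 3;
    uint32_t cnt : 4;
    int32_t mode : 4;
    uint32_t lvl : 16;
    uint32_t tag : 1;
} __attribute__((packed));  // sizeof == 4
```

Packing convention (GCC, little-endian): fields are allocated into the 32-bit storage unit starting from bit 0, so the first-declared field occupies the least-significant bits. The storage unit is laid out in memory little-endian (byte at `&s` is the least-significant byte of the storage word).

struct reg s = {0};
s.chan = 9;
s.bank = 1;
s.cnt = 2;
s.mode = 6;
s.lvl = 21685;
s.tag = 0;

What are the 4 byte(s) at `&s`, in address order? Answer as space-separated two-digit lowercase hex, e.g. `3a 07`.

19 b1 5a 2a

[0+:4] chan=9 & 0xf = 0x9; word=0x00000009
[4+:3] bank=1 & 0x7 = 0x1; word=0x00000019
[7+:4] cnt=2 & 0xf = 0x2; word=0x00000119
[11+:4] mode=6 & 0xf = 0x6; word=0x00003119
[15+:16] lvl=21685 & 0xffff = 0x54b5; word=0x2a5ab119
[31+:1] tag=0 & 0x1 = 0x0; word=0x2a5ab119
word = 0x2a5ab119 → little-endian bytes:
  [0]=0x19  [1]=0xb1  [2]=0x5a  [3]=0x2a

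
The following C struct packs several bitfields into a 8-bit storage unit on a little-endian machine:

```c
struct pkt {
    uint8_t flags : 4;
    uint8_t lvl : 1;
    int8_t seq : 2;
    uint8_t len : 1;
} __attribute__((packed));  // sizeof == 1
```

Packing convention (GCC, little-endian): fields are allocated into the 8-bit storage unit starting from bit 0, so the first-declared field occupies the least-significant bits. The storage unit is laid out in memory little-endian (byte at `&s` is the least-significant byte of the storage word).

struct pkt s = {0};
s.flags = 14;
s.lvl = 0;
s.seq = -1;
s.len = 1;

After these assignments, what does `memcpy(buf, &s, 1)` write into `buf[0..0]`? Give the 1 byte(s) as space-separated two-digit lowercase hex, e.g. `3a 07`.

flags:4 = 14 → 0xe << 0 → word 0x0e
lvl:1 = 0 → 0x0 << 4 → word 0x0e
seq:2 = -1 → 0x3 << 5 → word 0x6e
len:1 = 1 → 0x1 << 7 → word 0xee
word = 0xee → little-endian bytes:
  [0]=0xee

ee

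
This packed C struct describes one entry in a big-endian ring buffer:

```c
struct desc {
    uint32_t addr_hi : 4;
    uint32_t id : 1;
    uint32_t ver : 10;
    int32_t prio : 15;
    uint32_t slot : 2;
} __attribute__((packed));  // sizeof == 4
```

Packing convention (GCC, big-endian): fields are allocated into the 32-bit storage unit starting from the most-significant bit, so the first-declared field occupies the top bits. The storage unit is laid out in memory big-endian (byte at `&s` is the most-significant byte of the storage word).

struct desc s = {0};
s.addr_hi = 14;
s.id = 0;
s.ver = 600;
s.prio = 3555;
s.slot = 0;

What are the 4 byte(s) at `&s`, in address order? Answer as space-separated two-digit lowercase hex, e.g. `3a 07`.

e4 b0 37 8c

addr_hi (4b) val=14 bits=0xe at bit 28: 0xe0000000
id (1b) val=0 bits=0x0 at bit 27: 0xe0000000
ver (10b) val=600 bits=0x258 at bit 17: 0xe4b00000
prio (15b) val=3555 bits=0xde3 at bit 2: 0xe4b0378c
slot (2b) val=0 bits=0x0 at bit 0: 0xe4b0378c
word = 0xe4b0378c → big-endian bytes:
  [0]=0xe4  [1]=0xb0  [2]=0x37  [3]=0x8c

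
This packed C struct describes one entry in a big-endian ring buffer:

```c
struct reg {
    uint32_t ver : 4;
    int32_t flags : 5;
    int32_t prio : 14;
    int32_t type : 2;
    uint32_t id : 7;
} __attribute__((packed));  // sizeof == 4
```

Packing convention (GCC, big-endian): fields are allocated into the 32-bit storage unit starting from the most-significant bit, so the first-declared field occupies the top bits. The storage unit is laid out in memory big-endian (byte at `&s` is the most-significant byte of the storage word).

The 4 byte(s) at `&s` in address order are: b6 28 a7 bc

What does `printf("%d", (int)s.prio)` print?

[0]=0xb6 [1]=0x28 [2]=0xa7 [3]=0xbc (big-endian) → word 0xb628a7bc
ver [28+:4] = (word>>28) & 0xf = 11
flags [23+:5] = (word>>23) & 0x1f = 12
prio [9+:14] = (word>>9) & 0x3fff = 5203  ←
type [7+:2] = (word>>7) & 0x3 = 3
id [0+:7] = (word>>0) & 0x7f = 60
prio signed 14b, MSB=0: value = 5203

5203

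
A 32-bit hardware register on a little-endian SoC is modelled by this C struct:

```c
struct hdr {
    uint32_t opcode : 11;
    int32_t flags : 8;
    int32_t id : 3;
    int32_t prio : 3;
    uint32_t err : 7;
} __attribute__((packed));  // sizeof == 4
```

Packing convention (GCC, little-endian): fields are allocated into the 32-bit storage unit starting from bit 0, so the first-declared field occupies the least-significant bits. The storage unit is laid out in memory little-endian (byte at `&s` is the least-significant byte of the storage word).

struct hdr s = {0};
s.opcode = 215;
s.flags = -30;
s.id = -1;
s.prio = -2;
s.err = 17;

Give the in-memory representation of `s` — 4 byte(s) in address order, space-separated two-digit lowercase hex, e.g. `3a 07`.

d7 10 bf 23

[0+:11] opcode=215 & 0x7ff = 0xd7; word=0x000000d7
[11+:8] flags=-30 & 0xff = 0xe2; word=0x000710d7
[19+:3] id=-1 & 0x7 = 0x7; word=0x003f10d7
[22+:3] prio=-2 & 0x7 = 0x6; word=0x01bf10d7
[25+:7] err=17 & 0x7f = 0x11; word=0x23bf10d7
word = 0x23bf10d7 → little-endian bytes:
  [0]=0xd7  [1]=0x10  [2]=0xbf  [3]=0x23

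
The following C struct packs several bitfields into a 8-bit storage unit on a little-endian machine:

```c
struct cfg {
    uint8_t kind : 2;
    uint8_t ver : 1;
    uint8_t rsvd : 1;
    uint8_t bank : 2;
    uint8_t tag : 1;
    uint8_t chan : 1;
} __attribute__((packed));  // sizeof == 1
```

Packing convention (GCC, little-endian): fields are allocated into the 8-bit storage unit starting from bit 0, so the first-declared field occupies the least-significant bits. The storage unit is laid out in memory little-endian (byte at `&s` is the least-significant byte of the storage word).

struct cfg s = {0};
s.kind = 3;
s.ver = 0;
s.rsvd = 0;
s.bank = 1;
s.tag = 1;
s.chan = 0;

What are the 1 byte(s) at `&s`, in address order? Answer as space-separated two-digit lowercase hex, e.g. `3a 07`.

53

kind (2b) val=3 bits=0x3 at bit 0: 0x03
ver (1b) val=0 bits=0x0 at bit 2: 0x03
rsvd (1b) val=0 bits=0x0 at bit 3: 0x03
bank (2b) val=1 bits=0x1 at bit 4: 0x13
tag (1b) val=1 bits=0x1 at bit 6: 0x53
chan (1b) val=0 bits=0x0 at bit 7: 0x53
word = 0x53 → little-endian bytes:
  [0]=0x53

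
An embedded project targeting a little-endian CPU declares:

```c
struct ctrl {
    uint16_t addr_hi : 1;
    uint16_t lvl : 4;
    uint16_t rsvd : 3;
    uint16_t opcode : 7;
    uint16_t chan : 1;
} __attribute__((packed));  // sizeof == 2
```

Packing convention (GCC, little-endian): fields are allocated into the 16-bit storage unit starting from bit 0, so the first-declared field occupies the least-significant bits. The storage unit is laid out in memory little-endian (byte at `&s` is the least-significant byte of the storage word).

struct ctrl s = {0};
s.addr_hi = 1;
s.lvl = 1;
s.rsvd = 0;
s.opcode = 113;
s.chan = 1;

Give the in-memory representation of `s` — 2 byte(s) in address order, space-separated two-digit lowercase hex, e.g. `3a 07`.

03 f1

[0+:1] addr_hi=1 & 0x1 = 0x1; word=0x0001
[1+:4] lvl=1 & 0xf = 0x1; word=0x0003
[5+:3] rsvd=0 & 0x7 = 0x0; word=0x0003
[8+:7] opcode=113 & 0x7f = 0x71; word=0x7103
[15+:1] chan=1 & 0x1 = 0x1; word=0xf103
word = 0xf103 → little-endian bytes:
  [0]=0x03  [1]=0xf1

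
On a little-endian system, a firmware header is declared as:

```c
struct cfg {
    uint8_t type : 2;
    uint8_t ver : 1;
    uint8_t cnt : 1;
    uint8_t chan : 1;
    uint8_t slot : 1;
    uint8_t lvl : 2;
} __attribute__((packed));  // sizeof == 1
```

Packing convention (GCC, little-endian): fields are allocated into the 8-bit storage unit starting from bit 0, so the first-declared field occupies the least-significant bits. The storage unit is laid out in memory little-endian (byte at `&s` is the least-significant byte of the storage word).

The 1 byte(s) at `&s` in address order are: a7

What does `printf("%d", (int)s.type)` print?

3

[0]=0xa7 (little-endian) → word 0xa7
type:2 @ bit 0 → (0xa7>>0)&0x3 = 0x3  ←
ver:1 @ bit 2 → (0xa7>>2)&0x1 = 0x1
cnt:1 @ bit 3 → (0xa7>>3)&0x1 = 0x0
chan:1 @ bit 4 → (0xa7>>4)&0x1 = 0x0
slot:1 @ bit 5 → (0xa7>>5)&0x1 = 0x1
lvl:2 @ bit 6 → (0xa7>>6)&0x3 = 0x2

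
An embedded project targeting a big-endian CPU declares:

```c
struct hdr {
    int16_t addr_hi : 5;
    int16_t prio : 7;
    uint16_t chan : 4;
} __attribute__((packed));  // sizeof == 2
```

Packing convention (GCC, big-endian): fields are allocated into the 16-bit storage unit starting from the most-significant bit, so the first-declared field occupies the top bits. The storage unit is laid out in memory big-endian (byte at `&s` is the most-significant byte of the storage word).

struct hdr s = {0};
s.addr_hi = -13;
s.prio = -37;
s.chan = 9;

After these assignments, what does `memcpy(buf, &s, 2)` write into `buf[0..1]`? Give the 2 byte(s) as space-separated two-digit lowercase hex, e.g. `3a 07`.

9d b9

[11+:5] addr_hi=-13 & 0x1f = 0x13; word=0x9800
[4+:7] prio=-37 & 0x7f = 0x5b; word=0x9db0
[0+:4] chan=9 & 0xf = 0x9; word=0x9db9
word = 0x9db9 → big-endian bytes:
  [0]=0x9d  [1]=0xb9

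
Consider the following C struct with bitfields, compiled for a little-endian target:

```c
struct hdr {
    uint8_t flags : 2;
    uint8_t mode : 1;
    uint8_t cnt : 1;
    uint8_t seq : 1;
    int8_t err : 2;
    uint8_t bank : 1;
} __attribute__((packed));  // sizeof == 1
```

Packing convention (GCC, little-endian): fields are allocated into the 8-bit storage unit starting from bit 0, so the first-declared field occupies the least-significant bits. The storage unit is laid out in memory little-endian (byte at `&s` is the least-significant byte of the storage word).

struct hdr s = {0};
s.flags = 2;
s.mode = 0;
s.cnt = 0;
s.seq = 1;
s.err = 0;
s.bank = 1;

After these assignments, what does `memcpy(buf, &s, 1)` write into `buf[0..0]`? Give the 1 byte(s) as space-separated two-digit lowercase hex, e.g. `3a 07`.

[0+:2] flags=2 & 0x3 = 0x2; word=0x02
[2+:1] mode=0 & 0x1 = 0x0; word=0x02
[3+:1] cnt=0 & 0x1 = 0x0; word=0x02
[4+:1] seq=1 & 0x1 = 0x1; word=0x12
[5+:2] err=0 & 0x3 = 0x0; word=0x12
[7+:1] bank=1 & 0x1 = 0x1; word=0x92
word = 0x92 → little-endian bytes:
  [0]=0x92

92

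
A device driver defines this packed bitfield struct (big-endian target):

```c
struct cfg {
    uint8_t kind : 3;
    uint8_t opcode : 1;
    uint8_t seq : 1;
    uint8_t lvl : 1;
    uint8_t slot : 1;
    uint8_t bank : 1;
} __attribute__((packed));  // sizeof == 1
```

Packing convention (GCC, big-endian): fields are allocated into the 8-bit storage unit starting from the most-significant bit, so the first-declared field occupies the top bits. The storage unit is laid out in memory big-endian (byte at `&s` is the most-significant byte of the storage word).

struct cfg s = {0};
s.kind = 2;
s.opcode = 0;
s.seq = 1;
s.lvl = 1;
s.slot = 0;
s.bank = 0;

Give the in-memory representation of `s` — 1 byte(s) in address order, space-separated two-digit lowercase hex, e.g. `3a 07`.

kind:3 = 2 → 0x2 << 5 → word 0x40
opcode:1 = 0 → 0x0 << 4 → word 0x40
seq:1 = 1 → 0x1 << 3 → word 0x48
lvl:1 = 1 → 0x1 << 2 → word 0x4c
slot:1 = 0 → 0x0 << 1 → word 0x4c
bank:1 = 0 → 0x0 << 0 → word 0x4c
word = 0x4c → big-endian bytes:
  [0]=0x4c

4c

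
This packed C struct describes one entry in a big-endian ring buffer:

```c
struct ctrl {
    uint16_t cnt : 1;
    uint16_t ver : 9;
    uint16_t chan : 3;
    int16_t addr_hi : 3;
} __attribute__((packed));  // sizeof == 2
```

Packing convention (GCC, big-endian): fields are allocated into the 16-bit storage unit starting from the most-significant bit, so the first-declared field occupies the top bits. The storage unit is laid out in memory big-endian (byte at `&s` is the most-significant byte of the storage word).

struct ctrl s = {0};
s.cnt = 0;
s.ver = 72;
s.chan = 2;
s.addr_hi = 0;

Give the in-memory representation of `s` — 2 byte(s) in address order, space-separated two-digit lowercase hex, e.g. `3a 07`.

cnt (1b) val=0 bits=0x0 at bit 15: 0x0000
ver (9b) val=72 bits=0x48 at bit 6: 0x1200
chan (3b) val=2 bits=0x2 at bit 3: 0x1210
addr_hi (3b) val=0 bits=0x0 at bit 0: 0x1210
word = 0x1210 → big-endian bytes:
  [0]=0x12  [1]=0x10

12 10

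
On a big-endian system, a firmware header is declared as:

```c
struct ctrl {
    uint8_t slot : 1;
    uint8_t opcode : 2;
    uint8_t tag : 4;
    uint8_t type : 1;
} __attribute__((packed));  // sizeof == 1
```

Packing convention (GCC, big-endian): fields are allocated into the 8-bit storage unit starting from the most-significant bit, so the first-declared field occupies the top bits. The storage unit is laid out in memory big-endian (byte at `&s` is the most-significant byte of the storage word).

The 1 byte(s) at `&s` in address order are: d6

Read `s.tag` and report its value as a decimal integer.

[0]=0xd6 (big-endian) → word 0xd6
slot [7+:1] = (word>>7) & 0x1 = 1
opcode [5+:2] = (word>>5) & 0x3 = 2
tag [1+:4] = (word>>1) & 0xf = 11  ←
type [0+:1] = (word>>0) & 0x1 = 0

11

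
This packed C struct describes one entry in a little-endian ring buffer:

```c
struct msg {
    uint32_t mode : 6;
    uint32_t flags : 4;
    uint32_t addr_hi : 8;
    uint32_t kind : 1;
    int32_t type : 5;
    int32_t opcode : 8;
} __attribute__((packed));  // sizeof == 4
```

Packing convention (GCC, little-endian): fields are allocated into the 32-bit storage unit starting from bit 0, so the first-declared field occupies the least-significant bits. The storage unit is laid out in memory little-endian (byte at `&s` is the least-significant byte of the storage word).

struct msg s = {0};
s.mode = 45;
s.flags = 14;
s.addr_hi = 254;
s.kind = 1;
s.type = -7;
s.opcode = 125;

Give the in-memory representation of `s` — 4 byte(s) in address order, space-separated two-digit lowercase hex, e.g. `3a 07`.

ad fb cf 7d

mode (6b) val=45 bits=0x2d at bit 0: 0x0000002d
flags (4b) val=14 bits=0xe at bit 6: 0x000003ad
addr_hi (8b) val=254 bits=0xfe at bit 10: 0x0003fbad
kind (1b) val=1 bits=0x1 at bit 18: 0x0007fbad
type (5b) val=-7 bits=0x19 at bit 19: 0x00cffbad
opcode (8b) val=125 bits=0x7d at bit 24: 0x7dcffbad
word = 0x7dcffbad → little-endian bytes:
  [0]=0xad  [1]=0xfb  [2]=0xcf  [3]=0x7d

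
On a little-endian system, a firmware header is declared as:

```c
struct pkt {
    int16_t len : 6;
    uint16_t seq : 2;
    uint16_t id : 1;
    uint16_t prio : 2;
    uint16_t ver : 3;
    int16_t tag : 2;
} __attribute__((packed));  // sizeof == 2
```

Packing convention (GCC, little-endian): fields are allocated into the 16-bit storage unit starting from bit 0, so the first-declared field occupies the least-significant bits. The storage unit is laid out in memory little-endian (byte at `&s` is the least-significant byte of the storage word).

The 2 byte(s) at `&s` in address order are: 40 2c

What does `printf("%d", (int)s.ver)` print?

5

[0]=0x40 [1]=0x2c (little-endian) → word 0x2c40
len [0+:6] = (word>>0) & 0x3f = 0
seq [6+:2] = (word>>6) & 0x3 = 1
id [8+:1] = (word>>8) & 0x1 = 0
prio [9+:2] = (word>>9) & 0x3 = 2
ver [11+:3] = (word>>11) & 0x7 = 5  ←
tag [14+:2] = (word>>14) & 0x3 = 0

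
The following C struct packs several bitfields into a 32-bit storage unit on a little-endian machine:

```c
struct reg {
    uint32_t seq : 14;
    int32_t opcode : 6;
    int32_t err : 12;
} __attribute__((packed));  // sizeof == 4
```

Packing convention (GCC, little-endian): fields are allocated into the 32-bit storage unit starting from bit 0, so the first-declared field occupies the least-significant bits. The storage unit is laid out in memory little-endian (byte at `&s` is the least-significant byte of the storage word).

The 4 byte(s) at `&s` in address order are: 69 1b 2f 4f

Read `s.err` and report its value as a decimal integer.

1266

[0]=0x69 [1]=0x1b [2]=0x2f [3]=0x4f (little-endian) → word 0x4f2f1b69
seq:14 @ bit 0 → (0x4f2f1b69>>0)&0x3fff = 0x1b69
opcode:6 @ bit 14 → (0x4f2f1b69>>14)&0x3f = 0x3c
err:12 @ bit 20 → (0x4f2f1b69>>20)&0xfff = 0x4f2  ←
err signed 12b, MSB=0: value = 1266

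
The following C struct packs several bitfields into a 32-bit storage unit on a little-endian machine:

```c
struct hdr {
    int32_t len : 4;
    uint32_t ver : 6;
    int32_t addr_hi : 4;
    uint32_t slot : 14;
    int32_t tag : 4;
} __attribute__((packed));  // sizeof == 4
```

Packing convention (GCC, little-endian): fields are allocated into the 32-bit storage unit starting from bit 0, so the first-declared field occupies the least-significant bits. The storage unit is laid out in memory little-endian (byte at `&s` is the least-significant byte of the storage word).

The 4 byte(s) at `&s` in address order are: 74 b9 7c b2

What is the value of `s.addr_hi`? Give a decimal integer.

[0]=0x74 [1]=0xb9 [2]=0x7c [3]=0xb2 (little-endian) → word 0xb27cb974
len:4 @ bit 0 → (0xb27cb974>>0)&0xf = 0x4
ver:6 @ bit 4 → (0xb27cb974>>4)&0x3f = 0x17
addr_hi:4 @ bit 10 → (0xb27cb974>>10)&0xf = 0xe  ←
slot:14 @ bit 14 → (0xb27cb974>>14)&0x3fff = 0x9f2
tag:4 @ bit 28 → (0xb27cb974>>28)&0xf = 0xb
addr_hi signed 4b, MSB=1: 14 - 16 = -2

-2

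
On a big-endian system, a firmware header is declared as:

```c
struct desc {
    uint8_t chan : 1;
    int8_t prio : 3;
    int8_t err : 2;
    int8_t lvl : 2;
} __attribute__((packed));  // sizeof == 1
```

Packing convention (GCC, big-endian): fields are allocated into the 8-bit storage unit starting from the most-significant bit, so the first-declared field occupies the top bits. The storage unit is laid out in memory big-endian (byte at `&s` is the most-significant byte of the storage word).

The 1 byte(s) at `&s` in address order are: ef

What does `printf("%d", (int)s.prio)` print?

-2

[0]=0xef (big-endian) → word 0xef
chan:1 @ bit 7 → (0xef>>7)&0x1 = 0x1
prio:3 @ bit 4 → (0xef>>4)&0x7 = 0x6  ←
err:2 @ bit 2 → (0xef>>2)&0x3 = 0x3
lvl:2 @ bit 0 → (0xef>>0)&0x3 = 0x3
prio signed 3b, MSB=1: 6 - 8 = -2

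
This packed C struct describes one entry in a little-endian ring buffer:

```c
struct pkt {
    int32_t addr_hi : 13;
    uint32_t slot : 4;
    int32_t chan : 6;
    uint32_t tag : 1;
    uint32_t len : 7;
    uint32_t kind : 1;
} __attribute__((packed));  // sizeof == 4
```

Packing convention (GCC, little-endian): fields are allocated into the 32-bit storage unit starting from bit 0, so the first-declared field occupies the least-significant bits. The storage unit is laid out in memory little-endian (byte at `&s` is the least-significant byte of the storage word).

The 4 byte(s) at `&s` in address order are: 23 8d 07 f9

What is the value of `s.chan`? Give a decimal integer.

[0]=0x23 [1]=0x8d [2]=0x07 [3]=0xf9 (little-endian) → word 0xf9078d23
addr_hi [0+:13] = (word>>0) & 0x1fff = 3363
slot [13+:4] = (word>>13) & 0xf = 12
chan [17+:6] = (word>>17) & 0x3f = 3  ←
tag [23+:1] = (word>>23) & 0x1 = 0
len [24+:7] = (word>>24) & 0x7f = 121
kind [31+:1] = (word>>31) & 0x1 = 1
chan signed 6b, MSB=0: value = 3

3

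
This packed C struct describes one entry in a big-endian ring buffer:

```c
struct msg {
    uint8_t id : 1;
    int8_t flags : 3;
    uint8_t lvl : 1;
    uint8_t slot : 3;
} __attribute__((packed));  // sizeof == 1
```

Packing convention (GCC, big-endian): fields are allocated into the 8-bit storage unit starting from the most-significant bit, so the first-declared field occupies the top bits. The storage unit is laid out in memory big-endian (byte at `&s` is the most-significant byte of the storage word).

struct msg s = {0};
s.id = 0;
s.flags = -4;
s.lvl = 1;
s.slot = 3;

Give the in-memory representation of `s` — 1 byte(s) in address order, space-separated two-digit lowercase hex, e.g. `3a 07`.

id:1 = 0 → 0x0 << 7 → word 0x00
flags:3 = -4 → 0x4 << 4 → word 0x40
lvl:1 = 1 → 0x1 << 3 → word 0x48
slot:3 = 3 → 0x3 << 0 → word 0x4b
word = 0x4b → big-endian bytes:
  [0]=0x4b

4b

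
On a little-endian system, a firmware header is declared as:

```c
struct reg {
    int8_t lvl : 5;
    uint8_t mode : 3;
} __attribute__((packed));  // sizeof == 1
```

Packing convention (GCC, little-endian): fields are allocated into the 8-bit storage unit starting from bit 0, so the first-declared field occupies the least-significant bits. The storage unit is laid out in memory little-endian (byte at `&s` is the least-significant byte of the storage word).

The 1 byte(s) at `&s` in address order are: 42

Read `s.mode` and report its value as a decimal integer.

[0]=0x42 (little-endian) → word 0x42
lvl [0+:5] = (word>>0) & 0x1f = 2
mode [5+:3] = (word>>5) & 0x7 = 2  ←

2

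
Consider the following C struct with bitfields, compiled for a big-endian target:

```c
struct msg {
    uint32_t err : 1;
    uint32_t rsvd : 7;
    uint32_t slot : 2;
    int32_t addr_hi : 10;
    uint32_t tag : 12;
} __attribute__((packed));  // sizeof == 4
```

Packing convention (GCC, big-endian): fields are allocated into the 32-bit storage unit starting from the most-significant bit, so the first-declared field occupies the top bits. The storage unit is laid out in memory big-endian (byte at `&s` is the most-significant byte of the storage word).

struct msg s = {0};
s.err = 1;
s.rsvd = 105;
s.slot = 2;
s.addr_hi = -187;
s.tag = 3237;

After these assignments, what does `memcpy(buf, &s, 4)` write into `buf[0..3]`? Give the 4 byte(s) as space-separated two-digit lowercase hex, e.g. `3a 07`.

[31+:1] err=1 & 0x1 = 0x1; word=0x80000000
[24+:7] rsvd=105 & 0x7f = 0x69; word=0xe9000000
[22+:2] slot=2 & 0x3 = 0x2; word=0xe9800000
[12+:10] addr_hi=-187 & 0x3ff = 0x345; word=0xe9b45000
[0+:12] tag=3237 & 0xfff = 0xca5; word=0xe9b45ca5
word = 0xe9b45ca5 → big-endian bytes:
  [0]=0xe9  [1]=0xb4  [2]=0x5c  [3]=0xa5

e9 b4 5c a5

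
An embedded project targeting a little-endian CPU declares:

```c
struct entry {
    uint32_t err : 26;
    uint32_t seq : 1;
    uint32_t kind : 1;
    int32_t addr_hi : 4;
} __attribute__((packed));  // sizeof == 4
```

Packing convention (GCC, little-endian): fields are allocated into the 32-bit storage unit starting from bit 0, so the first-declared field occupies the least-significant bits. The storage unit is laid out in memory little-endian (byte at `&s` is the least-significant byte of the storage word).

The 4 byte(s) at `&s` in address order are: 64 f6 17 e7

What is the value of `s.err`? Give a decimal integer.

51902052

[0]=0x64 [1]=0xf6 [2]=0x17 [3]=0xe7 (little-endian) → word 0xe717f664
err [0+:26] = (word>>0) & 0x3ffffff = 51902052  ←
seq [26+:1] = (word>>26) & 0x1 = 1
kind [27+:1] = (word>>27) & 0x1 = 0
addr_hi [28+:4] = (word>>28) & 0xf = 14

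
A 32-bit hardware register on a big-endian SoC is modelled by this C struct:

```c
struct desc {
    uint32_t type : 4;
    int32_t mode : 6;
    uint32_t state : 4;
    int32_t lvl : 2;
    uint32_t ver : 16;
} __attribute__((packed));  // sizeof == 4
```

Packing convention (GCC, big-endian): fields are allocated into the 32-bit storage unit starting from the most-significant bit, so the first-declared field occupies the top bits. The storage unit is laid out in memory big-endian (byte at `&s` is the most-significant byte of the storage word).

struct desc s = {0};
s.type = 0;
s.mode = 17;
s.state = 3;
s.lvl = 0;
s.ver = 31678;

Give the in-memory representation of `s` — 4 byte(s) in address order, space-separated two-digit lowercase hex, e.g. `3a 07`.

type:4 = 0 → 0x0 << 28 → word 0x00000000
mode:6 = 17 → 0x11 << 22 → word 0x04400000
state:4 = 3 → 0x3 << 18 → word 0x044c0000
lvl:2 = 0 → 0x0 << 16 → word 0x044c0000
ver:16 = 31678 → 0x7bbe << 0 → word 0x044c7bbe
word = 0x044c7bbe → big-endian bytes:
  [0]=0x04  [1]=0x4c  [2]=0x7b  [3]=0xbe

04 4c 7b be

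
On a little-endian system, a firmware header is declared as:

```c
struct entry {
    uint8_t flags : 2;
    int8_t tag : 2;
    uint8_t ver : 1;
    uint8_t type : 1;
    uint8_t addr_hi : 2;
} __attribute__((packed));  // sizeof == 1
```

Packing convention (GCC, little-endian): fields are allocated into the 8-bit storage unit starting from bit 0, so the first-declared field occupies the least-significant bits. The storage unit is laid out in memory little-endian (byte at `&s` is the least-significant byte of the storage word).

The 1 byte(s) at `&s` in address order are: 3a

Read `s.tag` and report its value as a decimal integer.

-2

[0]=0x3a (little-endian) → word 0x3a
flags [0+:2] = (word>>0) & 0x3 = 2
tag [2+:2] = (word>>2) & 0x3 = 2  ←
ver [4+:1] = (word>>4) & 0x1 = 1
type [5+:1] = (word>>5) & 0x1 = 1
addr_hi [6+:2] = (word>>6) & 0x3 = 0
tag signed 2b, MSB=1: 2 - 4 = -2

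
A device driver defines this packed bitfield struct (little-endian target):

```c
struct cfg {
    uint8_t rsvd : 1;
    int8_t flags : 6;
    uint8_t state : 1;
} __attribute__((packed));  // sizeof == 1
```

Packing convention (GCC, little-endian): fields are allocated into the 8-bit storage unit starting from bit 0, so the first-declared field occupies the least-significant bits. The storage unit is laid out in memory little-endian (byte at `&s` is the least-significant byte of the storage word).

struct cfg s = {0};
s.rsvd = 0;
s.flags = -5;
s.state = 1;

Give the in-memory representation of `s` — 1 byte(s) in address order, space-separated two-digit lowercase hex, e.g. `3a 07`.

f6

rsvd:1 = 0 → 0x0 << 0 → word 0x00
flags:6 = -5 → 0x3b << 1 → word 0x76
state:1 = 1 → 0x1 << 7 → word 0xf6
word = 0xf6 → little-endian bytes:
  [0]=0xf6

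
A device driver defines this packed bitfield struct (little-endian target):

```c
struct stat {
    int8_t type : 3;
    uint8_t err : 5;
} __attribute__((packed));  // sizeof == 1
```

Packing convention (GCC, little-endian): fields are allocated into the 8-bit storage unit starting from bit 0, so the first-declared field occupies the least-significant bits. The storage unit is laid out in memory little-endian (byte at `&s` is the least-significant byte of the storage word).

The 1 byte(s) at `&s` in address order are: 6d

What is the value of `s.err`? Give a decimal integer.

[0]=0x6d (little-endian) → word 0x6d
type [0+:3] = (word>>0) & 0x7 = 5
err [3+:5] = (word>>3) & 0x1f = 13  ←

13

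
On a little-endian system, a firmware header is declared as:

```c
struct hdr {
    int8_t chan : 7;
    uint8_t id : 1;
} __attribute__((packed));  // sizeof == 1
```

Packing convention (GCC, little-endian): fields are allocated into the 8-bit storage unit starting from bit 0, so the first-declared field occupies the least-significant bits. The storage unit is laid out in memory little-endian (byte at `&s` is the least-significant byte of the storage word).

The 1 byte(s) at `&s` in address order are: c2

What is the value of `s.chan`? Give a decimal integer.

[0]=0xc2 (little-endian) → word 0xc2
chan [0+:7] = (word>>0) & 0x7f = 66  ←
id [7+:1] = (word>>7) & 0x1 = 1
chan signed 7b, MSB=1: 66 - 128 = -62

-62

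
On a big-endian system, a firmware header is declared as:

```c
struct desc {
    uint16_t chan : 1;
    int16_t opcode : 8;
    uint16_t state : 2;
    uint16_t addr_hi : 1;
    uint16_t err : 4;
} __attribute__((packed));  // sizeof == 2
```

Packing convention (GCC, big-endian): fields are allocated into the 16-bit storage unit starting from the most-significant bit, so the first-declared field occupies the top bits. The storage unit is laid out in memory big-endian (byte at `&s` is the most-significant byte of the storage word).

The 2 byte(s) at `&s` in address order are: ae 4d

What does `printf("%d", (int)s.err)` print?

[0]=0xae [1]=0x4d (big-endian) → word 0xae4d
chan:1 @ bit 15 → (0xae4d>>15)&0x1 = 0x1
opcode:8 @ bit 7 → (0xae4d>>7)&0xff = 0x5c
state:2 @ bit 5 → (0xae4d>>5)&0x3 = 0x2
addr_hi:1 @ bit 4 → (0xae4d>>4)&0x1 = 0x0
err:4 @ bit 0 → (0xae4d>>0)&0xf = 0xd  ←

13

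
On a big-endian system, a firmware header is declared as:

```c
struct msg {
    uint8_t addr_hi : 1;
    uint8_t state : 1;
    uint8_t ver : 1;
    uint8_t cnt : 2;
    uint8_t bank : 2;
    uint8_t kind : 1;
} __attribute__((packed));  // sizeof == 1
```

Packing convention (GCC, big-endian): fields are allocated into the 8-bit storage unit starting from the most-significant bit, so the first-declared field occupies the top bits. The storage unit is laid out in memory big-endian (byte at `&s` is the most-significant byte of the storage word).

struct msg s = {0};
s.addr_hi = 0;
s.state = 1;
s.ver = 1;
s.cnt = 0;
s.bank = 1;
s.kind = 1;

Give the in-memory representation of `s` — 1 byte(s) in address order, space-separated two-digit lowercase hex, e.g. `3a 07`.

addr_hi (1b) val=0 bits=0x0 at bit 7: 0x00
state (1b) val=1 bits=0x1 at bit 6: 0x40
ver (1b) val=1 bits=0x1 at bit 5: 0x60
cnt (2b) val=0 bits=0x0 at bit 3: 0x60
bank (2b) val=1 bits=0x1 at bit 1: 0x62
kind (1b) val=1 bits=0x1 at bit 0: 0x63
word = 0x63 → big-endian bytes:
  [0]=0x63

63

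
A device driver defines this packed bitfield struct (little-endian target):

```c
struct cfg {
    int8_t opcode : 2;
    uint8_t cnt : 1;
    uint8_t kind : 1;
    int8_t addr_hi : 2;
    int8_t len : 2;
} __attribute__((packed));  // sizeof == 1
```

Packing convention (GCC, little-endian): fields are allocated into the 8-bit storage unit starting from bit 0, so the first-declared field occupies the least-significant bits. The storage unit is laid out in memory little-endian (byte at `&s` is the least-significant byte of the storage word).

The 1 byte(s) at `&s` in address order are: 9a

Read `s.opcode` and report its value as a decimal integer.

-2

[0]=0x9a (little-endian) → word 0x9a
opcode [0+:2] = (word>>0) & 0x3 = 2  ←
cnt [2+:1] = (word>>2) & 0x1 = 0
kind [3+:1] = (word>>3) & 0x1 = 1
addr_hi [4+:2] = (word>>4) & 0x3 = 1
len [6+:2] = (word>>6) & 0x3 = 2
opcode signed 2b, MSB=1: 2 - 4 = -2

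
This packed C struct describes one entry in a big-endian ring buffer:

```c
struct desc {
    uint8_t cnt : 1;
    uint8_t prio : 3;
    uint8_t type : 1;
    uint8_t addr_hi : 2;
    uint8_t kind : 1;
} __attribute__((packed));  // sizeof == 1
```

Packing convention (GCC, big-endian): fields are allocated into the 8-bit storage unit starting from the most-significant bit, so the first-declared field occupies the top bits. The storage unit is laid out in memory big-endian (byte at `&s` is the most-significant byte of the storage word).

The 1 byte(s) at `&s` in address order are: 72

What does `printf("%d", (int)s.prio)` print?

7

[0]=0x72 (big-endian) → word 0x72
cnt:1 @ bit 7 → (0x72>>7)&0x1 = 0x0
prio:3 @ bit 4 → (0x72>>4)&0x7 = 0x7  ←
type:1 @ bit 3 → (0x72>>3)&0x1 = 0x0
addr_hi:2 @ bit 1 → (0x72>>1)&0x3 = 0x1
kind:1 @ bit 0 → (0x72>>0)&0x1 = 0x0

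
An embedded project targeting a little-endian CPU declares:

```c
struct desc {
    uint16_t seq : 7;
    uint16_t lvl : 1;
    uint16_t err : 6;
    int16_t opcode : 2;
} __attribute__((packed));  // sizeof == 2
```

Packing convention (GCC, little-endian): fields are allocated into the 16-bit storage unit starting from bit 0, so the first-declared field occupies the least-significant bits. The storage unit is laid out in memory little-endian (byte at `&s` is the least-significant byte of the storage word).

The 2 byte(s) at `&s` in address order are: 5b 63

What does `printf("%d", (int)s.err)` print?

[0]=0x5b [1]=0x63 (little-endian) → word 0x635b
seq:7 @ bit 0 → (0x635b>>0)&0x7f = 0x5b
lvl:1 @ bit 7 → (0x635b>>7)&0x1 = 0x0
err:6 @ bit 8 → (0x635b>>8)&0x3f = 0x23  ←
opcode:2 @ bit 14 → (0x635b>>14)&0x3 = 0x1

35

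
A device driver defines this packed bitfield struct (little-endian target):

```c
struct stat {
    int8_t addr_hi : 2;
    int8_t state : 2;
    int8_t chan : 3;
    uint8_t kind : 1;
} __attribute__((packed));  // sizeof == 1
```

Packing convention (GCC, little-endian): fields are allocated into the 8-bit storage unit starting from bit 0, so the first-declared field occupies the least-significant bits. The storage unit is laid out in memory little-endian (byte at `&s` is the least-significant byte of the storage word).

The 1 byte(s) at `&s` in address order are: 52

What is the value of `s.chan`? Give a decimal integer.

[0]=0x52 (little-endian) → word 0x52
addr_hi [0+:2] = (word>>0) & 0x3 = 2
state [2+:2] = (word>>2) & 0x3 = 0
chan [4+:3] = (word>>4) & 0x7 = 5  ←
kind [7+:1] = (word>>7) & 0x1 = 0
chan signed 3b, MSB=1: 5 - 8 = -3

-3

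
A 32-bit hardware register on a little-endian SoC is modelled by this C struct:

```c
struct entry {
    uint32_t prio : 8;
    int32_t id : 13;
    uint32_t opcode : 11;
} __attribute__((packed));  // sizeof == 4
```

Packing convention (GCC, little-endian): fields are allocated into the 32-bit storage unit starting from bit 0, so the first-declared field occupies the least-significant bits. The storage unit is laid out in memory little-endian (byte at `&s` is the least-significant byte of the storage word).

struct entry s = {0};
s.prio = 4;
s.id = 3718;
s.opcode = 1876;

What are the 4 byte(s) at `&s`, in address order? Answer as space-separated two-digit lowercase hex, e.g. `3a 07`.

04 86 8e ea

prio:8 = 4 → 0x4 << 0 → word 0x00000004
id:13 = 3718 → 0xe86 << 8 → word 0x000e8604
opcode:11 = 1876 → 0x754 << 21 → word 0xea8e8604
word = 0xea8e8604 → little-endian bytes:
  [0]=0x04  [1]=0x86  [2]=0x8e  [3]=0xea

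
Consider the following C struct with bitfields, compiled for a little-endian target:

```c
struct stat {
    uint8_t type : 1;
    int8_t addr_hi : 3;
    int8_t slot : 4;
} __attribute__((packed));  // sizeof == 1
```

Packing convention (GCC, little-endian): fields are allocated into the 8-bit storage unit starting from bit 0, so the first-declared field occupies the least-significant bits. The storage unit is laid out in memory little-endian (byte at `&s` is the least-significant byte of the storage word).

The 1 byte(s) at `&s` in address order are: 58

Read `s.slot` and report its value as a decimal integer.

5

[0]=0x58 (little-endian) → word 0x58
type:1 @ bit 0 → (0x58>>0)&0x1 = 0x0
addr_hi:3 @ bit 1 → (0x58>>1)&0x7 = 0x4
slot:4 @ bit 4 → (0x58>>4)&0xf = 0x5  ←
slot signed 4b, MSB=0: value = 5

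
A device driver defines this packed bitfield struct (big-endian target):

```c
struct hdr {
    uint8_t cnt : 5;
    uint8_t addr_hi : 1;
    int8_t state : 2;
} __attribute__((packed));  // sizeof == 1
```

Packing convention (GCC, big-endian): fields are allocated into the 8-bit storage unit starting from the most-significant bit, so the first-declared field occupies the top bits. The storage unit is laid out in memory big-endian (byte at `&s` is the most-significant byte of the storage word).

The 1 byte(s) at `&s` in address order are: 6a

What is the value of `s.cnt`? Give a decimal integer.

[0]=0x6a (big-endian) → word 0x6a
cnt [3+:5] = (word>>3) & 0x1f = 13  ←
addr_hi [2+:1] = (word>>2) & 0x1 = 0
state [0+:2] = (word>>0) & 0x3 = 2

13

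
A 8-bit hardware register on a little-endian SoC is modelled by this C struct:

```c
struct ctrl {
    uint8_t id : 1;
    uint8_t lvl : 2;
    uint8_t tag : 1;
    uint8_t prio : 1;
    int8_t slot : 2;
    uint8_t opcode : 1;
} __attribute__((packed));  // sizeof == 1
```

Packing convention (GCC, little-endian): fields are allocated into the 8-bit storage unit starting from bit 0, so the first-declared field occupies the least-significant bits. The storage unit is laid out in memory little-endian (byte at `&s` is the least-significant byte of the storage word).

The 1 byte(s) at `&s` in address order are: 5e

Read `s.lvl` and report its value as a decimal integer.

3

[0]=0x5e (little-endian) → word 0x5e
id:1 @ bit 0 → (0x5e>>0)&0x1 = 0x0
lvl:2 @ bit 1 → (0x5e>>1)&0x3 = 0x3  ←
tag:1 @ bit 3 → (0x5e>>3)&0x1 = 0x1
prio:1 @ bit 4 → (0x5e>>4)&0x1 = 0x1
slot:2 @ bit 5 → (0x5e>>5)&0x3 = 0x2
opcode:1 @ bit 7 → (0x5e>>7)&0x1 = 0x0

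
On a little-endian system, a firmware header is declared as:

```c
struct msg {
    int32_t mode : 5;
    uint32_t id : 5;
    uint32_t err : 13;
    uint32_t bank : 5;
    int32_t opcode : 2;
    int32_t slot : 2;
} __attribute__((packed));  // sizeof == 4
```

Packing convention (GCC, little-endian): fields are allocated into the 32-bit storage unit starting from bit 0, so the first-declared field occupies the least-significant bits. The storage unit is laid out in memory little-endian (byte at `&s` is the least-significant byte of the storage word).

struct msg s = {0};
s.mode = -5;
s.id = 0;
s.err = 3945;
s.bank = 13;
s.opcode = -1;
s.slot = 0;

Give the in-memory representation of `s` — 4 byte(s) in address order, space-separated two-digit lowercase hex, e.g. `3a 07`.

mode:5 = -5 → 0x1b << 0 → word 0x0000001b
id:5 = 0 → 0x0 << 5 → word 0x0000001b
err:13 = 3945 → 0xf69 << 10 → word 0x003da41b
bank:5 = 13 → 0xd << 23 → word 0x06bda41b
opcode:2 = -1 → 0x3 << 28 → word 0x36bda41b
slot:2 = 0 → 0x0 << 30 → word 0x36bda41b
word = 0x36bda41b → little-endian bytes:
  [0]=0x1b  [1]=0xa4  [2]=0xbd  [3]=0x36

1b a4 bd 36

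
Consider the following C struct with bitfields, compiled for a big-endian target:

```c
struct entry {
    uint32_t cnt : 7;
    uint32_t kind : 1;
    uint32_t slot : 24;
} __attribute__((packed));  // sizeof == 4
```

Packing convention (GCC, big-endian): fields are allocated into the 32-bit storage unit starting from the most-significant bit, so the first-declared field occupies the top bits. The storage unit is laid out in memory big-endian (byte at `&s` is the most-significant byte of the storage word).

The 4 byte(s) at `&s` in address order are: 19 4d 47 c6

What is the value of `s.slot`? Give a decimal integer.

5064646

[0]=0x19 [1]=0x4d [2]=0x47 [3]=0xc6 (big-endian) → word 0x194d47c6
cnt:7 @ bit 25 → (0x194d47c6>>25)&0x7f = 0xc
kind:1 @ bit 24 → (0x194d47c6>>24)&0x1 = 0x1
slot:24 @ bit 0 → (0x194d47c6>>0)&0xffffff = 0x4d47c6  ←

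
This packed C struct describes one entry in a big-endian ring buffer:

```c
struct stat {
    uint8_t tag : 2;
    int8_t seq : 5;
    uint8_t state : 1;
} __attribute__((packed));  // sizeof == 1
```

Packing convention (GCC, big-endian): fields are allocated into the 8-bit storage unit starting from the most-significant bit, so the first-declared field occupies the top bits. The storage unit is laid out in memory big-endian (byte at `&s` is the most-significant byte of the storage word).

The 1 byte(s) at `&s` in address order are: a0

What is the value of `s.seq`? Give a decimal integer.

-16

[0]=0xa0 (big-endian) → word 0xa0
tag:2 @ bit 6 → (0xa0>>6)&0x3 = 0x2
seq:5 @ bit 1 → (0xa0>>1)&0x1f = 0x10  ←
state:1 @ bit 0 → (0xa0>>0)&0x1 = 0x0
seq signed 5b, MSB=1: 16 - 32 = -16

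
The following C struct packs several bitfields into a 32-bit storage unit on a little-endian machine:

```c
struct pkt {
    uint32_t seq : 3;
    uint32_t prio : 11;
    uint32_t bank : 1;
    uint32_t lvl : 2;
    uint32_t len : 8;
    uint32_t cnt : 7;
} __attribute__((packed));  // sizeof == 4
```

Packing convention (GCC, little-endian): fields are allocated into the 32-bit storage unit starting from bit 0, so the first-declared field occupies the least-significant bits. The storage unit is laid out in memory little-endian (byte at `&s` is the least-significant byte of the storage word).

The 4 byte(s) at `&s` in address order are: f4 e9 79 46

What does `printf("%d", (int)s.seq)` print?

4

[0]=0xf4 [1]=0xe9 [2]=0x79 [3]=0x46 (little-endian) → word 0x4679e9f4
seq:3 @ bit 0 → (0x4679e9f4>>0)&0x7 = 0x4  ←
prio:11 @ bit 3 → (0x4679e9f4>>3)&0x7ff = 0x53e
bank:1 @ bit 14 → (0x4679e9f4>>14)&0x1 = 0x1
lvl:2 @ bit 15 → (0x4679e9f4>>15)&0x3 = 0x3
len:8 @ bit 17 → (0x4679e9f4>>17)&0xff = 0x3c
cnt:7 @ bit 25 → (0x4679e9f4>>25)&0x7f = 0x23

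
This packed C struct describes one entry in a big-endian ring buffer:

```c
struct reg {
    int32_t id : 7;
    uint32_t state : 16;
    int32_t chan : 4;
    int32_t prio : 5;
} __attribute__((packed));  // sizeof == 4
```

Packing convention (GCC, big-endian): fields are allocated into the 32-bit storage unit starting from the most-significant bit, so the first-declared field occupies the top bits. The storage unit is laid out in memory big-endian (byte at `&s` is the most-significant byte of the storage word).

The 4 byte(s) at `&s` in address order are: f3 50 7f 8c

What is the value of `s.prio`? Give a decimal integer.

12

[0]=0xf3 [1]=0x50 [2]=0x7f [3]=0x8c (big-endian) → word 0xf3507f8c
id:7 @ bit 25 → (0xf3507f8c>>25)&0x7f = 0x79
state:16 @ bit 9 → (0xf3507f8c>>9)&0xffff = 0xa83f
chan:4 @ bit 5 → (0xf3507f8c>>5)&0xf = 0xc
prio:5 @ bit 0 → (0xf3507f8c>>0)&0x1f = 0xc  ←
prio signed 5b, MSB=0: value = 12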